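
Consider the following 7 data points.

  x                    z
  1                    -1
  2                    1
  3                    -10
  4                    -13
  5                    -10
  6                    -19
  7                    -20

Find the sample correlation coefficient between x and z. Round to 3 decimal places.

-0.927

n = 7, Σx = 28, Σy = -72, Σxy = -385, Σx² = 140, Σy² = 1132
Sxx = Σx² − (Σx)²/n = 140 − 112 = 28
Sxy = Σxy − (Σx)(Σy)/n = -385 − (-288) = -97
Syy = Σy² − (Σy)²/n = 1132 − 740.571429 = 391.428571
r = Sxy/√(Sxx·Syy) = -97/√(10960) = -97/104.690019 = -0.926545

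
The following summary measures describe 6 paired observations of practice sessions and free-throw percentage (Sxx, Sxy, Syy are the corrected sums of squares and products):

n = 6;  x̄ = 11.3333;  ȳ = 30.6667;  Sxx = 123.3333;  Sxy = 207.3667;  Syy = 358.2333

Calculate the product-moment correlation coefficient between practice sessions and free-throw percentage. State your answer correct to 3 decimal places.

r = Sxy/√(Sxx·Syy) = 207.3667/√(44182.095059) = 207.3667/210.195374 = 0.986543

0.987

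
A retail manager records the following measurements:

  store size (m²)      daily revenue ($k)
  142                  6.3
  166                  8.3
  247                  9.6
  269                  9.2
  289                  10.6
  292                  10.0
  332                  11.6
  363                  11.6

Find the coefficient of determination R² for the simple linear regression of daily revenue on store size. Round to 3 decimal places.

0.909

n = 8, Σx = 2100, Σy = 77.2, Σxy = 21163.8, Σx² = 591868, Σy² = 766.86
Sxx = Σx² − (Σx)²/n = 591868 − 551250 = 40618
Sxy = Σxy − (Σx)(Σy)/n = 21163.8 − 20265 = 898.8
Syy = Σy² − (Σy)²/n = 766.86 − 744.98 = 21.88
R² = Sxy²/(Sxx·Syy) = (898.8)²/(40618·21.88) = 0.908992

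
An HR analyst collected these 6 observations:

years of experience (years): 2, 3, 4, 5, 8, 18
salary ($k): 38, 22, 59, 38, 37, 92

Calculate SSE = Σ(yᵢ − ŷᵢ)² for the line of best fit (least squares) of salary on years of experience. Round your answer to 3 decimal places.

907.833

n = 6, Σx = 40, Σy = 286, Σxy = 2520, Σx² = 442, Σy² = 16686
Sxx = Σx² − (Σx)²/n = 442 − 266.666667 = 175.333333
Sxy = Σxy − (Σx)(Σy)/n = 2520 − 1906.666667 = 613.333333
Syy = Σy² − (Σy)²/n = 16686 − 13632.666667 = 3053.333333
b = Sxy/Sxx = 613.333333/175.333333 = 3.498099
SSE = Syy − b·Sxy = 3053.333333 − 3.498099·613.333333 = 907.832700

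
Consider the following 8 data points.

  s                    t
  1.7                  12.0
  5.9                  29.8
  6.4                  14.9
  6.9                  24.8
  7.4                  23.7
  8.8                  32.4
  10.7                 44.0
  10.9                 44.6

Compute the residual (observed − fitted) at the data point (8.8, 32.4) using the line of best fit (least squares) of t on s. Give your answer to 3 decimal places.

-1.154

n = 8, Σx = 58.7, Σy = 226.2, Σxy = 1880.14, Σx² = 491.77
Sxx = Σx² − (Σx)²/n = 491.77 − 430.71125 = 61.05875
Sxy = Σxy − (Σx)(Σy)/n = 1880.14 − 1659.7425 = 220.3975
b = Sxy/Sxx = 220.3975/61.05875 = 3.609597
a = ȳ − b·x̄ = 28.275 − 3.609597·7.3375 = 1.789580
ŷ(8.8) = 1.789580 + 3.609597·8.8 = 33.554036
residual = y − ŷ = 32.4 − 33.554036 = -1.154036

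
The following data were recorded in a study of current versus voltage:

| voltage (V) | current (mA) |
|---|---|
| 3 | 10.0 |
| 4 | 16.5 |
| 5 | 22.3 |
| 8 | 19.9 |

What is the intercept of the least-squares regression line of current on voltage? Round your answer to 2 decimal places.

8.89

n = 4, Σx = 20, Σy = 68.7, Σxy = 366.7, Σx² = 114
Sxx = Σx² − (Σx)²/n = 114 − 100 = 14
Sxy = Σxy − (Σx)(Σy)/n = 366.7 − 343.5 = 23.2
b = Sxy/Sxx = 23.2/14 = 1.657143
a = ȳ − b·x̄ = 17.175 − 1.657143·5 = 8.889286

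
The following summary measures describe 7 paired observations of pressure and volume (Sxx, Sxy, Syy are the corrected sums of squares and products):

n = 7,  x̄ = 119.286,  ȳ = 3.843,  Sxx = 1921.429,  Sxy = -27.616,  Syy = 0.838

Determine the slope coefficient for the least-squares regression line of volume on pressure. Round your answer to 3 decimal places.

-0.014

b = Sxy/Sxx = -27.616/1921.429 = -0.014373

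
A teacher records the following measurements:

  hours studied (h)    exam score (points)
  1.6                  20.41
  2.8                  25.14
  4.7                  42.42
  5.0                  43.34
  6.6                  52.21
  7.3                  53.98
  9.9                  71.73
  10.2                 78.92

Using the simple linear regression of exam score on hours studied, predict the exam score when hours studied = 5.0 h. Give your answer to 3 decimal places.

41.901

n = 8, Σx = 48.1, Σy = 388.15, Σxy = 2772.873, Σx² = 356.39
Sxx = Σx² − (Σx)²/n = 356.39 − 289.20125 = 67.18875
Sxy = Σxy − (Σx)(Σy)/n = 2772.873 − 2333.751875 = 439.121125
b = Sxy/Sxx = 439.121125/67.18875 = 6.535635
a = ȳ − b·x̄ = 48.51875 − 6.535635·6.0125 = 9.223246
ŷ(5.0) = a + b·5.0 = 9.223246 + 6.535635·5 = 41.901420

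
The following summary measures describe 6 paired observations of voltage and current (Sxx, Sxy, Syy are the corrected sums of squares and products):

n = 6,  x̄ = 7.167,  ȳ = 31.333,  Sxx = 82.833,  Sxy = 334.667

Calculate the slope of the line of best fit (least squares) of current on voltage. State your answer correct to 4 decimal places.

4.0403

b = Sxy/Sxx = 334.667/82.833 = 4.040262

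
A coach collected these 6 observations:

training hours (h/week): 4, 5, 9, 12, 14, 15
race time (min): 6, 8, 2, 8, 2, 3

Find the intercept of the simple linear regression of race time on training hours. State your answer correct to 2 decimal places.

7.98

n = 6, Σx = 59, Σy = 29, Σxy = 251, Σx² = 687
Sxx = Σx² − (Σx)²/n = 687 − 580.166667 = 106.833333
Sxy = Σxy − (Σx)(Σy)/n = 251 − 285.166667 = -34.166667
b = Sxy/Sxx = -34.166667/106.833333 = -0.319813
a = ȳ − b·x̄ = 4.833333 − (-0.319813)·9.833333 = 7.978159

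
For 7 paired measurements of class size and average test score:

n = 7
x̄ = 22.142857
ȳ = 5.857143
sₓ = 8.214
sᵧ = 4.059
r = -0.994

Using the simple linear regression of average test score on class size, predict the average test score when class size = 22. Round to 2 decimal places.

b = r · sᵧ/sₓ = -0.994 · 4.059/8.214 = -0.491191
a = ȳ − b·x̄ = 5.857143 − (-0.491191)·22.142857 = 16.733523
ŷ(22) = a + b·22 = 16.733523 + (-0.491191)·22 = 5.927313

5.93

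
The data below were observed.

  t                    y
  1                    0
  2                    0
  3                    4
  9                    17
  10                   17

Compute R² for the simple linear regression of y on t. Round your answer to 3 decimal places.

0.984

n = 5, Σx = 25, Σy = 38, Σxy = 335, Σx² = 195, Σy² = 594
Sxx = Σx² − (Σx)²/n = 195 − 125 = 70
Sxy = Σxy − (Σx)(Σy)/n = 335 − 190 = 145
Syy = Σy² − (Σy)²/n = 594 − 288.8 = 305.2
R² = Sxy²/(Sxx·Syy) = (145)²/(70·305.2) = 0.984132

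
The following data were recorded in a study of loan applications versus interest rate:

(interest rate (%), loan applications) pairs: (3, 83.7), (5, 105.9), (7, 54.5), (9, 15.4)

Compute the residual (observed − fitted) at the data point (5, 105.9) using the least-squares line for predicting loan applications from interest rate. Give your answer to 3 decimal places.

n = 4, Σx = 24, Σy = 259.5, Σxy = 1300.7, Σx² = 164
Sxx = Σx² − (Σx)²/n = 164 − 144 = 20
Sxy = Σxy − (Σx)(Σy)/n = 1300.7 − 1557 = -256.3
b = Sxy/Sxx = -256.3/20 = -12.815
a = ȳ − b·x̄ = 64.875 − (-12.815)·6 = 141.765
ŷ(5) = 141.765 + (-12.815)·5 = 77.69
residual = y − ŷ = 105.9 − 77.69 = 28.21

28.210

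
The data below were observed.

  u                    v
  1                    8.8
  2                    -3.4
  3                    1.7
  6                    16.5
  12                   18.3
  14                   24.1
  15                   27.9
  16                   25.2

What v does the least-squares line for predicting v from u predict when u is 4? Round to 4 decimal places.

n = 8, Σx = 69, Σy = 119.1, Σxy = 1484.8, Σx² = 871
Sxx = Σx² − (Σx)²/n = 871 − 595.125 = 275.875
Sxy = Σxy − (Σx)(Σy)/n = 1484.8 − 1027.2375 = 457.5625
b = Sxy/Sxx = 457.5625/275.875 = 1.658586
a = ȳ − b·x̄ = 14.8875 − 1.658586·8.625 = 0.582193
ŷ(4) = a + b·4 = 0.582193 + 1.658586·4 = 7.216538

7.2165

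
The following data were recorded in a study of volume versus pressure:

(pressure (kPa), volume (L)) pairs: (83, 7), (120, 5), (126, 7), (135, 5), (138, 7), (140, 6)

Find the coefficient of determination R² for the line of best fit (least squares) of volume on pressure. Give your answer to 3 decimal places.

0.091

n = 6, Σx = 742, Σy = 37, Σxy = 4544, Σx² = 94034, Σy² = 233
Sxx = Σx² − (Σx)²/n = 94034 − 91760.666667 = 2273.333333
Sxy = Σxy − (Σx)(Σy)/n = 4544 − 4575.666667 = -31.666667
Syy = Σy² − (Σy)²/n = 233 − 228.166667 = 4.833333
R² = Sxy²/(Sxx·Syy) = (-31.666667)²/(2273.333333·4.833333) = 0.091263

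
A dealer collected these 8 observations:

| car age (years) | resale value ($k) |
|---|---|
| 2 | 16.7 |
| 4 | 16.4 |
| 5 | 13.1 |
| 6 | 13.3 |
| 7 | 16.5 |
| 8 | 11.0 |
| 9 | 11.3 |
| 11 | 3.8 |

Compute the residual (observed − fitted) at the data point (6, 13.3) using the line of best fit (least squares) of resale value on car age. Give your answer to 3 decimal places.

n = 8, Σx = 52, Σy = 102.1, Σxy = 591.3, Σx² = 396
Sxx = Σx² − (Σx)²/n = 396 − 338 = 58
Sxy = Σxy − (Σx)(Σy)/n = 591.3 − 663.65 = -72.35
b = Sxy/Sxx = -72.35/58 = -1.247414
a = ȳ − b·x̄ = 12.7625 − (-1.247414)·6.5 = 20.870690
ŷ(6) = 20.870690 + (-1.247414)·6 = 13.386207
residual = y − ŷ = 13.3 − 13.386207 = -0.086207

-0.086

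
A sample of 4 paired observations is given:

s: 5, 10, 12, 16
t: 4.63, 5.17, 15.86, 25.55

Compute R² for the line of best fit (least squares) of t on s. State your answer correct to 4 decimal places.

n = 4, Σx = 43, Σy = 51.21, Σxy = 673.97, Σx² = 525, Σy² = 952.5079
Sxx = Σx² − (Σx)²/n = 525 − 462.25 = 62.75
Sxy = Σxy − (Σx)(Σy)/n = 673.97 − 550.5075 = 123.4625
Syy = Σy² − (Σy)²/n = 952.5079 − 655.616025 = 296.891875
R² = Sxy²/(Sxx·Syy) = (123.4625)²/(62.75·296.891875) = 0.818197

0.8182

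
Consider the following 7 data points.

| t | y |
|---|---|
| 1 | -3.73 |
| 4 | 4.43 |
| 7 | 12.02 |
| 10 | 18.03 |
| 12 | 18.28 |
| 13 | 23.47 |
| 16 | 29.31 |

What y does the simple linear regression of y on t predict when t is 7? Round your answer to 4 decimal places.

n = 7, Σx = 63, Σy = 101.81, Σxy = 1271.86, Σx² = 735
Sxx = Σx² − (Σx)²/n = 735 − 567 = 168
Sxy = Σxy − (Σx)(Σy)/n = 1271.86 − 916.29 = 355.57
b = Sxy/Sxx = 355.57/168 = 2.116488
a = ȳ − b·x̄ = 14.544286 − 2.116488·9 = -4.504107
ŷ(7) = a + b·7 = -4.504107 + 2.116488·7 = 10.311310

10.3113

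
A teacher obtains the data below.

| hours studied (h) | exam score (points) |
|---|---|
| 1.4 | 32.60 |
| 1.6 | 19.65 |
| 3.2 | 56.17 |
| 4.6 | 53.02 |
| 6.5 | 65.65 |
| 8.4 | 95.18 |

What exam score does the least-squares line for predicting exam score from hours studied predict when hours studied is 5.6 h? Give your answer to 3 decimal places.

65.518

n = 6, Σx = 25.7, Σy = 322.27, Σxy = 1726.953, Σx² = 148.73
Sxx = Σx² − (Σx)²/n = 148.73 − 110.081667 = 38.648333
Sxy = Σxy − (Σx)(Σy)/n = 1726.953 − 1380.389833 = 346.563167
b = Sxy/Sxx = 346.563167/38.648333 = 8.967092
a = ȳ − b·x̄ = 53.711667 − 8.967092·4.283333 = 15.302622
ŷ(5.6) = a + b·5.6 = 15.302622 + 8.967092·5.6 = 65.518338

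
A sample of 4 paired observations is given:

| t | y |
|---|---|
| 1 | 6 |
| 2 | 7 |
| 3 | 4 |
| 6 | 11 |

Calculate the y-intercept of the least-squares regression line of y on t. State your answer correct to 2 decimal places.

4.00

n = 4, Σx = 12, Σy = 28, Σxy = 98, Σx² = 50
Sxx = Σx² − (Σx)²/n = 50 − 36 = 14
Sxy = Σxy − (Σx)(Σy)/n = 98 − 84 = 14
b = Sxy/Sxx = 14/14 = 1
a = ȳ − b·x̄ = 7 − 1·3 = 4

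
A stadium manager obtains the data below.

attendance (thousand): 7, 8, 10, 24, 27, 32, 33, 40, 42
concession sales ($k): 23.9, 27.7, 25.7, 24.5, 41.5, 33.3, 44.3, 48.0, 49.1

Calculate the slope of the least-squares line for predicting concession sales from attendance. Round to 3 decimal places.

n = 9, Σx = 223, Σy = 318, Σxy = 8864.1, Σx² = 6995
Sxx = Σx² − (Σx)²/n = 6995 − 5525.444444 = 1469.555556
Sxy = Σxy − (Σx)(Σy)/n = 8864.1 − 7879.333333 = 984.766667
b = Sxy/Sxx = 984.766667/1469.555556 = 0.670112

0.670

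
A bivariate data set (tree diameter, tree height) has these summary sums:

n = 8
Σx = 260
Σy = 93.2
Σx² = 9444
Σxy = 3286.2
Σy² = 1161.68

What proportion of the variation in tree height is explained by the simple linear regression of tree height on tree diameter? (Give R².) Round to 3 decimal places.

0.877

Sxx = Σx² − (Σx)²/n = 9444 − 8450 = 994
Sxy = Σxy − (Σx)(Σy)/n = 3286.2 − 3029 = 257.2
Syy = Σy² − (Σy)²/n = 1161.68 − 1085.78 = 75.9
R² = Sxy²/(Sxx·Syy) = (257.2)²/(994·75.9) = 0.876827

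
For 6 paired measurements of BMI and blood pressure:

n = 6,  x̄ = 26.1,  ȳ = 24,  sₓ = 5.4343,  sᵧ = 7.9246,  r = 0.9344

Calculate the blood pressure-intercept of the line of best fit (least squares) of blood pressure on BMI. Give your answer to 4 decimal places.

-11.5637

b = r · sᵧ/sₓ = 0.9344 · 7.9246/5.4343 = 1.362594
a = ȳ − b·x̄ = 24 − 1.362594·26.1 = -11.563711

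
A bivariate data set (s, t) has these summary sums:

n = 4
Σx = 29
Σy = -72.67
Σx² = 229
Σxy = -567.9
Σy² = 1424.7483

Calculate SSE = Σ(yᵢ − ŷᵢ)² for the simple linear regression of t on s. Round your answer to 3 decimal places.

14.677

Sxx = Σx² − (Σx)²/n = 229 − 210.25 = 18.75
Sxy = Σxy − (Σx)(Σy)/n = -567.9 − (-526.8575) = -41.0425
Syy = Σy² − (Σy)²/n = 1424.7483 − 1320.232225 = 104.516075
b = Sxy/Sxx = -41.0425/18.75 = -2.188933
SSE = Syy − b·Sxy = 104.516075 − (-2.188933)·(-41.0425) = 14.676779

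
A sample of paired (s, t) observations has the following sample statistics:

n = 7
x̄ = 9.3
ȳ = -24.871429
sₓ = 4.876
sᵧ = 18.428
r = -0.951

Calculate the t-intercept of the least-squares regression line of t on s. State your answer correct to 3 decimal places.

8.554

b = r · sᵧ/sₓ = -0.951 · 18.428/4.876 = -3.594140
a = ȳ − b·x̄ = -24.871429 − (-3.594140)·9.3 = 8.554076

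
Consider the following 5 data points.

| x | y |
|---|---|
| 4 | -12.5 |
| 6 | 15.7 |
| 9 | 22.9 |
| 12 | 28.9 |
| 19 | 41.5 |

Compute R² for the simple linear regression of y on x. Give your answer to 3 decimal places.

0.790

n = 5, Σx = 50, Σy = 96.5, Σxy = 1385.6, Σx² = 638, Σy² = 3484.61
Sxx = Σx² − (Σx)²/n = 638 − 500 = 138
Sxy = Σxy − (Σx)(Σy)/n = 1385.6 − 965 = 420.6
Syy = Σy² − (Σy)²/n = 3484.61 − 1862.45 = 1622.16
R² = Sxy²/(Sxx·Syy) = (420.6)²/(138·1622.16) = 0.790252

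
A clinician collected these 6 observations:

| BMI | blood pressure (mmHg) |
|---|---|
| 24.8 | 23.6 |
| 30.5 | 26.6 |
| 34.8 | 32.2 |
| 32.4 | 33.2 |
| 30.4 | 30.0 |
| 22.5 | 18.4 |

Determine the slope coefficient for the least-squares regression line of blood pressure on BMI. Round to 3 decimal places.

1.143

n = 6, Σx = 175.4, Σy = 164, Σxy = 4918.82, Σx² = 5236.5
Sxx = Σx² − (Σx)²/n = 5236.5 − 5127.526667 = 108.973333
Sxy = Σxy − (Σx)(Σy)/n = 4918.82 − 4794.266667 = 124.553333
b = Sxy/Sxx = 124.553333/108.973333 = 1.142971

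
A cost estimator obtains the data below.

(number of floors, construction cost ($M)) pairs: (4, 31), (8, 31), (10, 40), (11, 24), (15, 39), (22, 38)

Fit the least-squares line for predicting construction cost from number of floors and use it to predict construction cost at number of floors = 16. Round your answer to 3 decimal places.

n = 6, Σx = 70, Σy = 203, Σxy = 2457, Σx² = 1010
Sxx = Σx² − (Σx)²/n = 1010 − 816.666667 = 193.333333
Sxy = Σxy − (Σx)(Σy)/n = 2457 − 2368.333333 = 88.666667
b = Sxy/Sxx = 88.666667/193.333333 = 0.458621
a = ȳ − b·x̄ = 33.833333 − 0.458621·11.666667 = 28.482759
ŷ(16) = a + b·16 = 28.482759 + 0.458621·16 = 35.820690

35.821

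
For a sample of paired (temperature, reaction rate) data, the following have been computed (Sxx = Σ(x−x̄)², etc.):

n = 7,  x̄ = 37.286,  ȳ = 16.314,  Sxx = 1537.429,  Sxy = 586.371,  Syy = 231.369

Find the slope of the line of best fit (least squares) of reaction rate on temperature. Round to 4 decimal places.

b = Sxy/Sxx = 586.371/1537.429 = 0.381397

0.3814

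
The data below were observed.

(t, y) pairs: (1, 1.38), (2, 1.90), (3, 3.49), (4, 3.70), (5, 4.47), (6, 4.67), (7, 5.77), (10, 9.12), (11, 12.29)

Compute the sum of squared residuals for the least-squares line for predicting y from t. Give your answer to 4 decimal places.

n = 9, Σx = 49, Σy = 46.79, Σxy = 347.6, Σx² = 361, Σy² = 340.6857
Sxx = Σx² − (Σx)²/n = 361 − 266.777778 = 94.222222
Sxy = Σxy − (Σx)(Σy)/n = 347.6 − 254.745556 = 92.854444
Syy = Σy² − (Σy)²/n = 340.6857 − 243.256011 = 97.429689
b = Sxy/Sxx = 92.854444/94.222222 = 0.985483
SSE = Syy − b·Sxy = 97.429689 − 0.985483·92.854444 = 5.923167

5.9232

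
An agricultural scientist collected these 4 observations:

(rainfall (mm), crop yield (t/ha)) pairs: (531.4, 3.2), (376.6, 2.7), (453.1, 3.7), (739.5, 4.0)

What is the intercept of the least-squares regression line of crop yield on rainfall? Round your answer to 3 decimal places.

1.896

n = 4, Σx = 2100.6, Σy = 13.6, Σxy = 7351.77, Σx² = 1176373.38
Sxx = Σx² − (Σx)²/n = 1176373.38 − 1103130.09 = 73243.29
Sxy = Σxy − (Σx)(Σy)/n = 7351.77 − 7142.04 = 209.73
b = Sxy/Sxx = 209.73/73243.29 = 0.002863
a = ȳ − b·x̄ = 3.4 − 0.002863·525.15 = 1.896248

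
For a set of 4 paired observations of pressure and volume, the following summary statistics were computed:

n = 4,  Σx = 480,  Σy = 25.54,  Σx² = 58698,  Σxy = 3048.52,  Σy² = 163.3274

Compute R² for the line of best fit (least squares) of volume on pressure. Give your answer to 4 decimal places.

0.9485

Sxx = Σx² − (Σx)²/n = 58698 − 57600 = 1098
Sxy = Σxy − (Σx)(Σy)/n = 3048.52 − 3064.8 = -16.28
Syy = Σy² − (Σy)²/n = 163.3274 − 163.0729 = 0.2545
R² = Sxy²/(Sxx·Syy) = (-16.28)²/(1098·0.2545) = 0.948459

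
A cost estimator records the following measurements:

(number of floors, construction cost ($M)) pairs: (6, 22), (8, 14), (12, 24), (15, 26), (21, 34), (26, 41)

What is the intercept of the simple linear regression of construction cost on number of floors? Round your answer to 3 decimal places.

9.915

n = 6, Σx = 88, Σy = 161, Σxy = 2702, Σx² = 1586
Sxx = Σx² − (Σx)²/n = 1586 − 1290.666667 = 295.333333
Sxy = Σxy − (Σx)(Σy)/n = 2702 − 2361.333333 = 340.666667
b = Sxy/Sxx = 340.666667/295.333333 = 1.153499
a = ȳ − b·x̄ = 26.833333 − 1.153499·14.666667 = 9.915350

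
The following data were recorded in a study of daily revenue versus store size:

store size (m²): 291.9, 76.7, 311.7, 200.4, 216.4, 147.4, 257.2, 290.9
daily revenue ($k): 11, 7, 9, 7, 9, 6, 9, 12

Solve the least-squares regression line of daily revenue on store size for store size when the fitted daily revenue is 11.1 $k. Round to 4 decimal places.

343.2479

n = 8, Σx = 1792.6, Σy = 70, Σxy = 16593.5, Σx² = 447735.92
Sxx = Σx² − (Σx)²/n = 447735.92 − 401676.845 = 46059.075
Sxy = Σxy − (Σx)(Σy)/n = 16593.5 − 15685.25 = 908.25
b = Sxy/Sxx = 908.25/46059.075 = 0.019719
a = ȳ − b·x̄ = 8.75 − 0.019719·224.075 = 4.331411
Set a + b·x = 11.1: x = (11.1 − 4.331411) / 0.019719 = 343.247944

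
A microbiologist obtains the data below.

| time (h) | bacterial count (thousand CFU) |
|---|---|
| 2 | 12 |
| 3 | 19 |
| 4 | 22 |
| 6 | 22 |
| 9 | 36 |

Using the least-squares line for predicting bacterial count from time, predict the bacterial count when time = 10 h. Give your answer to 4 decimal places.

37.7662

n = 5, Σx = 24, Σy = 111, Σxy = 625, Σx² = 146
Sxx = Σx² − (Σx)²/n = 146 − 115.2 = 30.8
Sxy = Σxy − (Σx)(Σy)/n = 625 − 532.8 = 92.2
b = Sxy/Sxx = 92.2/30.8 = 2.993506
a = ȳ − b·x̄ = 22.2 − 2.993506·4.8 = 7.831169
ŷ(10) = a + b·10 = 7.831169 + 2.993506·10 = 37.766234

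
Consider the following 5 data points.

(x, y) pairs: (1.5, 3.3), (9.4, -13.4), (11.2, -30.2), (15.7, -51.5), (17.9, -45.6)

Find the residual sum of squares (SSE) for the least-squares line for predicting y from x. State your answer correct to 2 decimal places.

173.14

n = 5, Σx = 55.7, Σy = -137.4, Σxy = -2084.04, Σx² = 782.95, Σy² = 5834.1
Sxx = Σx² − (Σx)²/n = 782.95 − 620.498 = 162.452
Sxy = Σxy − (Σx)(Σy)/n = -2084.04 − (-1530.636) = -553.404
Syy = Σy² − (Σy)²/n = 5834.1 − 3775.752 = 2058.348
b = Sxy/Sxx = -553.404/162.452 = -3.406569
SSE = Syy − b·Sxy = 2058.348 − (-3.406569)·(-553.404) = 173.138909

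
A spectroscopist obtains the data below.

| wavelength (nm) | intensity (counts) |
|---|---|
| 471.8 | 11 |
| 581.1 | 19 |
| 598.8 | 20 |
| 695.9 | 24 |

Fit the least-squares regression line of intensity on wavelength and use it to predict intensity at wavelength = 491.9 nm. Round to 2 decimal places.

n = 4, Σx = 2347.6, Σy = 74, Σxy = 44908.3, Σx² = 1403110.7
Sxx = Σx² − (Σx)²/n = 1403110.7 − 1377806.44 = 25304.26
Sxy = Σxy − (Σx)(Σy)/n = 44908.3 − 43430.6 = 1477.7
b = Sxy/Sxx = 1477.7/25304.26 = 0.058397
a = ȳ − b·x̄ = 18.5 − 0.058397·586.9 = -15.773365
ŷ(491.9) = a + b·491.9 = -15.773365 + 0.058397·491.9 = 12.952258

12.95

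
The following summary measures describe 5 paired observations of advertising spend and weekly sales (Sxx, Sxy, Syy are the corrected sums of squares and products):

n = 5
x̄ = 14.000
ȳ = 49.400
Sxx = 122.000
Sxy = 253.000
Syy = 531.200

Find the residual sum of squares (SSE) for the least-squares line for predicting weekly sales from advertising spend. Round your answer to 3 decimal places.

b = Sxy/Sxx = 253/122 = 2.073770
SSE = Syy − b·Sxy = 531.2 − 2.073770·253 = 6.536066

6.536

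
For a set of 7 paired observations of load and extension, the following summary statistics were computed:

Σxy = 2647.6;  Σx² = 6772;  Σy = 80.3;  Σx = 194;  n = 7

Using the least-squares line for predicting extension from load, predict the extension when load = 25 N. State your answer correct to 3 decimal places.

10.650

Sxx = Σx² − (Σx)²/n = 6772 − 5376.571429 = 1395.428571
Sxy = Σxy − (Σx)(Σy)/n = 2647.6 − 2225.457143 = 422.142857
b = Sxy/Sxx = 422.142857/1395.428571 = 0.302518
a = ȳ − b·x̄ = 11.471429 − 0.302518·27.714286 = 3.087346
ŷ(25) = a + b·25 = 3.087346 + 0.302518·25 = 10.650307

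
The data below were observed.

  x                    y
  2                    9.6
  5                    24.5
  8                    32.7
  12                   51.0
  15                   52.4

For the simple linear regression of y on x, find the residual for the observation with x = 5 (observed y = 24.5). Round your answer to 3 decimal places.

n = 5, Σx = 42, Σy = 170.2, Σxy = 1801.3, Σx² = 462
Sxx = Σx² − (Σx)²/n = 462 − 352.8 = 109.2
Sxy = Σxy − (Σx)(Σy)/n = 1801.3 − 1429.68 = 371.62
b = Sxy/Sxx = 371.62/109.2 = 3.403114
a = ȳ − b·x̄ = 34.04 − 3.403114·8.4 = 5.453846
ŷ(5) = 5.453846 + 3.403114·5 = 22.469414
residual = y − ŷ = 24.5 − 22.469414 = 2.030586

2.031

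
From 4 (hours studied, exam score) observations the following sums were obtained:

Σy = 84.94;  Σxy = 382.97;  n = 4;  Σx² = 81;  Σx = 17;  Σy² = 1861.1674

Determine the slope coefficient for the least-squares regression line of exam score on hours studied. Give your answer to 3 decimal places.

Sxx = Σx² − (Σx)²/n = 81 − 72.25 = 8.75
Sxy = Σxy − (Σx)(Σy)/n = 382.97 − 360.995 = 21.975
b = Sxy/Sxx = 21.975/8.75 = 2.511429

2.511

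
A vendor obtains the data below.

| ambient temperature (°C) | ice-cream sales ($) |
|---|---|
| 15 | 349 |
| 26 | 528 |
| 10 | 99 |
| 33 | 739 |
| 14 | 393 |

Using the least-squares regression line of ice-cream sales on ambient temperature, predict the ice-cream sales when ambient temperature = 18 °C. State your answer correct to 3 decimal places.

384.250

n = 5, Σx = 98, Σy = 2108, Σxy = 49842, Σx² = 2286
Sxx = Σx² − (Σx)²/n = 2286 − 1920.8 = 365.2
Sxy = Σxy − (Σx)(Σy)/n = 49842 − 41316.8 = 8525.2
b = Sxy/Sxx = 8525.2/365.2 = 23.343921
a = ȳ − b·x̄ = 421.6 − 23.343921·19.6 = -35.940854
ŷ(18) = a + b·18 = -35.940854 + 23.343921·18 = 384.249726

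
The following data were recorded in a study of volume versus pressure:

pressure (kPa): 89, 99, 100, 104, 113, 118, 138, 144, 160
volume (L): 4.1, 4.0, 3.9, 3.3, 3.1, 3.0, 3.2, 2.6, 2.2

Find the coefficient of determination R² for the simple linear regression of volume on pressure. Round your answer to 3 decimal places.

n = 9, Σx = 1065, Σy = 29.4, Σxy = 3366.4, Σx² = 130611, Σy² = 99.36
Sxx = Σx² − (Σx)²/n = 130611 − 126025 = 4586
Sxy = Σxy − (Σx)(Σy)/n = 3366.4 − 3479 = -112.6
Syy = Σy² − (Σy)²/n = 99.36 − 96.04 = 3.32
R² = Sxy²/(Sxx·Syy) = (-112.6)²/(4586·3.32) = 0.832731

0.833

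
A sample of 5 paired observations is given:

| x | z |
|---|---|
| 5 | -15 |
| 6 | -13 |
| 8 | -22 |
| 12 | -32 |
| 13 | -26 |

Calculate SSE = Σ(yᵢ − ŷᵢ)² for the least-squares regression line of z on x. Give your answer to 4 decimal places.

45.9803

n = 5, Σx = 44, Σy = -108, Σxy = -1051, Σx² = 438, Σy² = 2578
Sxx = Σx² − (Σx)²/n = 438 − 387.2 = 50.8
Sxy = Σxy − (Σx)(Σy)/n = -1051 − (-950.4) = -100.6
Syy = Σy² − (Σy)²/n = 2578 − 2332.8 = 245.2
b = Sxy/Sxx = -100.6/50.8 = -1.980315
SSE = Syy − b·Sxy = 245.2 − (-1.980315)·(-100.6) = 45.980315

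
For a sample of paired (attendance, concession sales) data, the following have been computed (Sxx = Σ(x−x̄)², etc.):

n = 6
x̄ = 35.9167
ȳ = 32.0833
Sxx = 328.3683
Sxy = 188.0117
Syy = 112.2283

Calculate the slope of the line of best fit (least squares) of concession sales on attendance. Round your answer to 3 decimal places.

b = Sxy/Sxx = 188.0117/328.3683 = 0.572563

0.573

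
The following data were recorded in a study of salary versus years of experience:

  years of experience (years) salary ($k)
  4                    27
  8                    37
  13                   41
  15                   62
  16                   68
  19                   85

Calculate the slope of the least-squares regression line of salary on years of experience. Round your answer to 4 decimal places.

n = 6, Σx = 75, Σy = 320, Σxy = 4570, Σx² = 1091
Sxx = Σx² − (Σx)²/n = 1091 − 937.5 = 153.5
Sxy = Σxy − (Σx)(Σy)/n = 4570 − 4000 = 570
b = Sxy/Sxx = 570/153.5 = 3.713355

3.7134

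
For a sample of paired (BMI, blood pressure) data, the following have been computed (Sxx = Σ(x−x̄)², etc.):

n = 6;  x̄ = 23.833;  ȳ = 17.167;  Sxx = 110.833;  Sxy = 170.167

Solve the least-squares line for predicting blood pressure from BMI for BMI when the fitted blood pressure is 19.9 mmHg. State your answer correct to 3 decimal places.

25.613

b = Sxy/Sxx = 170.167/110.833 = 1.535346
a = ȳ − b·x̄ = 17.167 − 1.535346·23.833 = -19.424901
Set a + b·x = 19.9: x = (19.9 − (-19.424901)) / 1.535346 = 25.613055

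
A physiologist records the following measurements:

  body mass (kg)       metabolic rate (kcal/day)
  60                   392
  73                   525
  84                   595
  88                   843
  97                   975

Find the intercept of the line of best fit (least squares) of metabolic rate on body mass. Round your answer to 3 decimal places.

-598.441

n = 5, Σx = 402, Σy = 3330, Σxy = 280584, Σx² = 33138
Sxx = Σx² − (Σx)²/n = 33138 − 32320.8 = 817.2
Sxy = Σxy − (Σx)(Σy)/n = 280584 − 267732 = 12852
b = Sxy/Sxx = 12852/817.2 = 15.726872
a = ȳ − b·x̄ = 666 − 15.726872·80.4 = -598.440529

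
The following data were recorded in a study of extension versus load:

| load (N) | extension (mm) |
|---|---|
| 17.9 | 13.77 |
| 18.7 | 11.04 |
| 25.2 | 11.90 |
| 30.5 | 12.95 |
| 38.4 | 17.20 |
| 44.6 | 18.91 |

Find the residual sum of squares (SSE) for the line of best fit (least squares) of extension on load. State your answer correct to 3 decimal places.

11.370

n = 6, Σx = 175.3, Σy = 85.77, Σxy = 2651.652, Σx² = 5699.11, Σy² = 1274.2351
Sxx = Σx² − (Σx)²/n = 5699.11 − 5121.681667 = 577.428333
Sxy = Σxy − (Σx)(Σy)/n = 2651.652 − 2505.9135 = 145.7385
Syy = Σy² − (Σy)²/n = 1274.2351 − 1226.08215 = 48.15295
b = Sxy/Sxx = 145.7385/577.428333 = 0.252392
SSE = Syy − b·Sxy = 48.15295 − 0.252392·145.7385 = 11.369666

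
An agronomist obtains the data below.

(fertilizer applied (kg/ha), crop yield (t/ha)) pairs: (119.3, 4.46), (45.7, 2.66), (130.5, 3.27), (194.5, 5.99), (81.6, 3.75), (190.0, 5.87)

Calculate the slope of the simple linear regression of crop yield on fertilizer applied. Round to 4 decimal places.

0.0212

n = 6, Σx = 761.6, Σy = 26, Σxy = 3666.73, Σx² = 113940.04
Sxx = Σx² − (Σx)²/n = 113940.04 − 96672.426667 = 17267.613333
Sxy = Σxy − (Σx)(Σy)/n = 3666.73 − 3300.266667 = 366.463333
b = Sxy/Sxx = 366.463333/17267.613333 = 0.021223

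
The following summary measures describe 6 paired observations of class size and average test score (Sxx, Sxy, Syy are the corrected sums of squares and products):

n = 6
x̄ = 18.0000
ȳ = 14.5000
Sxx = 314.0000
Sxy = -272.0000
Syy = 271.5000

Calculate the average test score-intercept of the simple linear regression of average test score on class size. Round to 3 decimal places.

b = Sxy/Sxx = -272/314 = -0.866242
a = ȳ − b·x̄ = 14.5 − (-0.866242)·18 = 30.092357

30.092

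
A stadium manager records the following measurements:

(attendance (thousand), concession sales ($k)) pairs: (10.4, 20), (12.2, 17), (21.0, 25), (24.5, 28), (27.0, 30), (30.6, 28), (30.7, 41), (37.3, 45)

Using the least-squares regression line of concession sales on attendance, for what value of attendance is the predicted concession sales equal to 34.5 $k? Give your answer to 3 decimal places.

29.860

n = 8, Σx = 193.7, Σy = 234, Σxy = 6230.4, Σx² = 5297.39
Sxx = Σx² − (Σx)²/n = 5297.39 − 4689.96125 = 607.42875
Sxy = Σxy − (Σx)(Σy)/n = 6230.4 − 5665.725 = 564.675
b = Sxy/Sxx = 564.675/607.42875 = 0.929615
a = ȳ − b·x̄ = 29.25 − 0.929615·24.2125 = 6.741692
Set a + b·x = 34.5: x = (34.5 − 6.741692) / 0.929615 = 29.859998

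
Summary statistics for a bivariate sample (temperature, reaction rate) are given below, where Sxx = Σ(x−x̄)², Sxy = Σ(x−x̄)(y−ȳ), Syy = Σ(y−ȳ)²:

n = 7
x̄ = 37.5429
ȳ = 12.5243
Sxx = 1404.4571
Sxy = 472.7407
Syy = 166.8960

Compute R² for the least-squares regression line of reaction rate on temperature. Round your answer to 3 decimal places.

R² = Sxy²/(Sxx·Syy) = (472.7407)²/(1404.4571·166.896) = 0.953436

0.953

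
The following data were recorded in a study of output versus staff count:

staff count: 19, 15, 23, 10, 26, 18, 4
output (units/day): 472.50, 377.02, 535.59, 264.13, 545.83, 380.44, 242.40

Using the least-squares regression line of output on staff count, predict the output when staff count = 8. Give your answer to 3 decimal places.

271.645

n = 7, Σx = 115, Σy = 2817.91, Σxy = 51601.77, Σx² = 2231
Sxx = Σx² − (Σx)²/n = 2231 − 1889.285714 = 341.714286
Sxy = Σxy − (Σx)(Σy)/n = 51601.77 − 46294.235714 = 5307.534286
b = Sxy/Sxx = 5307.534286/341.714286 = 15.532082
a = ȳ − b·x̄ = 402.558571 − 15.532082·16.428571 = 147.388654
ŷ(8) = a + b·8 = 147.388654 + 15.532082·8 = 271.645309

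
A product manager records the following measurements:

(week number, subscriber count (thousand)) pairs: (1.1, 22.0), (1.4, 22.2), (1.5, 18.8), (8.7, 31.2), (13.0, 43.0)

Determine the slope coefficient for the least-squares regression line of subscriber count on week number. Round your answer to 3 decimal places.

n = 5, Σx = 25.7, Σy = 137.2, Σxy = 913.92, Σx² = 250.11
Sxx = Σx² − (Σx)²/n = 250.11 − 132.098 = 118.012
Sxy = Σxy − (Σx)(Σy)/n = 913.92 − 705.208 = 208.712
b = Sxy/Sxx = 208.712/118.012 = 1.768566

1.769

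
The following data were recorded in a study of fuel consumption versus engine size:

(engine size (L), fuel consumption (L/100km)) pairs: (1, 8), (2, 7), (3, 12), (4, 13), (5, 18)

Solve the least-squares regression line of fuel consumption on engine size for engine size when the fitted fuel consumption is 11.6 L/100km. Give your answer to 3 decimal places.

3.000

n = 5, Σx = 15, Σy = 58, Σxy = 200, Σx² = 55
Sxx = Σx² − (Σx)²/n = 55 − 45 = 10
Sxy = Σxy − (Σx)(Σy)/n = 200 − 174 = 26
b = Sxy/Sxx = 26/10 = 2.6
a = ȳ − b·x̄ = 11.6 − 2.6·3 = 3.8
Set a + b·x = 11.6: x = (11.6 − 3.8) / 2.6 = 3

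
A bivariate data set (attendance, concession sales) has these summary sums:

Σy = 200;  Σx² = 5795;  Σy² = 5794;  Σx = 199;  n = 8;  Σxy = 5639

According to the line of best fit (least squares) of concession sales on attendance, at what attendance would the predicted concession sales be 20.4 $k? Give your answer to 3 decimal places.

19.022

Sxx = Σx² − (Σx)²/n = 5795 − 4950.125 = 844.875
Sxy = Σxy − (Σx)(Σy)/n = 5639 − 4975 = 664
b = Sxy/Sxx = 664/844.875 = 0.785915
a = ȳ − b·x̄ = 25 − 0.785915·24.875 = 5.450362
Set a + b·x = 20.4: x = (20.4 − 5.450362) / 0.785915 = 19.021950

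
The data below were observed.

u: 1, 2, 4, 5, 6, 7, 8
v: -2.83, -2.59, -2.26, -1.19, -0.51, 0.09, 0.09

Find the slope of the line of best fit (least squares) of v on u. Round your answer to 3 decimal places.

0.473

n = 7, Σx = 33, Σy = -9.2, Σxy = -24.71, Σx² = 195
Sxx = Σx² − (Σx)²/n = 195 − 155.571429 = 39.428571
Sxy = Σxy − (Σx)(Σy)/n = -24.71 − (-43.371429) = 18.661429
b = Sxy/Sxx = 18.661429/39.428571 = 0.473297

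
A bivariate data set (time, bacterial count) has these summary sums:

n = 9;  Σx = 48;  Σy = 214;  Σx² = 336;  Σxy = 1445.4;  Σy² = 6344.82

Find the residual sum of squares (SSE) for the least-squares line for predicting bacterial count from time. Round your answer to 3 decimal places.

Sxx = Σx² − (Σx)²/n = 336 − 256 = 80
Sxy = Σxy − (Σx)(Σy)/n = 1445.4 − 1141.333333 = 304.066667
Syy = Σy² − (Σy)²/n = 6344.82 − 5088.444444 = 1256.375556
b = Sxy/Sxx = 304.066667/80 = 3.800833
SSE = Syy − b·Sxy = 1256.375556 − 3.800833·304.066667 = 100.668833

100.669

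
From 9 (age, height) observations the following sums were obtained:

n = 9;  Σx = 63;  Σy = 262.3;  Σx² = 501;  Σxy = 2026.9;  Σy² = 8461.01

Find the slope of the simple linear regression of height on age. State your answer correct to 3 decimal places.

3.180

Sxx = Σx² − (Σx)²/n = 501 − 441 = 60
Sxy = Σxy − (Σx)(Σy)/n = 2026.9 − 1836.1 = 190.8
b = Sxy/Sxx = 190.8/60 = 3.18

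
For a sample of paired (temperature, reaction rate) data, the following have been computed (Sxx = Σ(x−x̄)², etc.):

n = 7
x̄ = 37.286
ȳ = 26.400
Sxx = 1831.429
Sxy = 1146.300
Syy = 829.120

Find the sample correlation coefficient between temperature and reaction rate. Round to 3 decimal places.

r = Sxy/√(Sxx·Syy) = 1146.3/√(1518474.41248) = 1146.3/1232.263938 = 0.930239

0.930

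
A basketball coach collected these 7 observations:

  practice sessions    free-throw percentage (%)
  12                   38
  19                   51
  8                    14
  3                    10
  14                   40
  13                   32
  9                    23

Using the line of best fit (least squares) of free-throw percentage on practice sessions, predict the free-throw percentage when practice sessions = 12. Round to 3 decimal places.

32.107

n = 7, Σx = 78, Σy = 208, Σxy = 2750, Σx² = 1024
Sxx = Σx² − (Σx)²/n = 1024 − 869.142857 = 154.857143
Sxy = Σxy − (Σx)(Σy)/n = 2750 − 2317.714286 = 432.285714
b = Sxy/Sxx = 432.285714/154.857143 = 2.791513
a = ȳ − b·x̄ = 29.714286 − 2.791513·11.142857 = -1.391144
ŷ(12) = a + b·12 = -1.391144 + 2.791513·12 = 32.107011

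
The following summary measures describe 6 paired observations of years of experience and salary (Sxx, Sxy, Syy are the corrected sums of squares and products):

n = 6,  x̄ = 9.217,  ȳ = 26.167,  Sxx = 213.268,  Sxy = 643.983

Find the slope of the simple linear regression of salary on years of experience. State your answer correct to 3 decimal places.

3.020

b = Sxy/Sxx = 643.983/213.268 = 3.019595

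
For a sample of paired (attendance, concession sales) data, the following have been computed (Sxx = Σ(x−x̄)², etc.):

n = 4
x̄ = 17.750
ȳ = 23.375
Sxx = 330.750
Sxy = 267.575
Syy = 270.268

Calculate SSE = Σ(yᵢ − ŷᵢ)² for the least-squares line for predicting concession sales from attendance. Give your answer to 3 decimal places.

b = Sxy/Sxx = 267.575/330.75 = 0.808995
SSE = Syy − b·Sxy = 270.268 − 0.808995·267.575 = 53.801241

53.801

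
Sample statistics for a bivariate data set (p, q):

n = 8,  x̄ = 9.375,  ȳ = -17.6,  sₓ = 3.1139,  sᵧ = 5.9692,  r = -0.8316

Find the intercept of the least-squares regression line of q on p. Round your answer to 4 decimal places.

-2.6550

b = r · sᵧ/sₓ = -0.8316 · 5.9692/3.1139 = -1.594138
a = ȳ − b·x̄ = -17.6 − (-1.594138)·9.375 = -2.654955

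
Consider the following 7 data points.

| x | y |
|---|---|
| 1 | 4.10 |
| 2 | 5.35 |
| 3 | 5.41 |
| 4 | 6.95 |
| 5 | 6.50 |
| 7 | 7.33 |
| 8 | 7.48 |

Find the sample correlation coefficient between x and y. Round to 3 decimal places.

0.923

n = 7, Σx = 30, Σy = 43.12, Σxy = 202.48, Σx² = 168, Σy² = 274.9324
Sxx = Σx² − (Σx)²/n = 168 − 128.571429 = 39.428571
Sxy = Σxy − (Σx)(Σy)/n = 202.48 − 184.8 = 17.68
Syy = Σy² − (Σy)²/n = 274.9324 − 265.6192 = 9.3132
r = Sxy/√(Sxx·Syy) = 17.68/√(367.206171) = 17.68/19.162624 = 0.922629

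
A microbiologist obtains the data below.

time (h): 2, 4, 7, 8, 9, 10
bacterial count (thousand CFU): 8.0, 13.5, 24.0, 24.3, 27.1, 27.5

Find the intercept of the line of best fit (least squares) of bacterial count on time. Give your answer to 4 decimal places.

n = 6, Σx = 40, Σy = 124.4, Σxy = 951.3, Σx² = 314
Sxx = Σx² − (Σx)²/n = 314 − 266.666667 = 47.333333
Sxy = Σxy − (Σx)(Σy)/n = 951.3 − 829.333333 = 121.966667
b = Sxy/Sxx = 121.966667/47.333333 = 2.576761
a = ȳ − b·x̄ = 20.733333 − 2.576761·6.666667 = 3.554930

3.5549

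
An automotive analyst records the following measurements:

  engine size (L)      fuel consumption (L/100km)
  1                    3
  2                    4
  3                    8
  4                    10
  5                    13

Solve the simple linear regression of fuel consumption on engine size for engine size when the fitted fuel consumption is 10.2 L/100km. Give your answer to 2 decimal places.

4.00

n = 5, Σx = 15, Σy = 38, Σxy = 140, Σx² = 55
Sxx = Σx² − (Σx)²/n = 55 − 45 = 10
Sxy = Σxy − (Σx)(Σy)/n = 140 − 114 = 26
b = Sxy/Sxx = 26/10 = 2.6
a = ȳ − b·x̄ = 7.6 − 2.6·3 = -0.2
Set a + b·x = 10.2: x = (10.2 − (-0.2)) / 2.6 = 4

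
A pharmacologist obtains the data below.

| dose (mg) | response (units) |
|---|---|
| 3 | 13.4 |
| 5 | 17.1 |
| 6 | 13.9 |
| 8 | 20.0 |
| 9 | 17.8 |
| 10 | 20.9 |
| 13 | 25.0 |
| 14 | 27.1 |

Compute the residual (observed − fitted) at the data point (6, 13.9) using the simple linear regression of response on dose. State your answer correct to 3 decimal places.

n = 8, Σx = 68, Σy = 155.2, Σxy = 1442.7, Σx² = 680
Sxx = Σx² − (Σx)²/n = 680 − 578 = 102
Sxy = Σxy − (Σx)(Σy)/n = 1442.7 − 1319.2 = 123.5
b = Sxy/Sxx = 123.5/102 = 1.210784
a = ȳ − b·x̄ = 19.4 − 1.210784·8.5 = 9.108333
ŷ(6) = 9.108333 + 1.210784·6 = 16.373039
residual = y − ŷ = 13.9 − 16.373039 = -2.473039

-2.473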